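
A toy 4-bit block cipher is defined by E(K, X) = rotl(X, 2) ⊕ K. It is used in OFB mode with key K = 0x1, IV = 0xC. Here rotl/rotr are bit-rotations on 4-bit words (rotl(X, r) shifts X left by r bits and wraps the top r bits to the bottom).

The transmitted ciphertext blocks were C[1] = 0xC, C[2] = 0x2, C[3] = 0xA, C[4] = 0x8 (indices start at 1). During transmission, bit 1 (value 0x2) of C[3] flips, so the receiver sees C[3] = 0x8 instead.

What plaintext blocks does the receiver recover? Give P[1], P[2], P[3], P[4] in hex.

P[1] = 0xE, P[2] = 0xB, P[3] = 0xF, P[4] = 0x4

OFB decryption: S_i = E(K, S_{i−1}) with S_{0} = IV; P_i = C_i ⊕ S_i.
Only C[3] changed, to 0x8. In OFB, a change in C_i flips the same bit in P_i only; the keystream is unaffected. Decrypting the received ciphertext:
P[1]: S = E(K, 0xC) = 0x2; 0xC ⊕ 0x2 = 0xE.
P[2]: S = E(K, 0x2) = 0x9; 0x2 ⊕ 0x9 = 0xB.
P[3]: S = E(K, 0x9) = 0x7; 0x8 ⊕ 0x7 = 0xF.
P[4]: S = E(K, 0x7) = 0xC; 0x8 ⊕ 0xC = 0x4.
Blocks that differ from the original plaintext: P[3].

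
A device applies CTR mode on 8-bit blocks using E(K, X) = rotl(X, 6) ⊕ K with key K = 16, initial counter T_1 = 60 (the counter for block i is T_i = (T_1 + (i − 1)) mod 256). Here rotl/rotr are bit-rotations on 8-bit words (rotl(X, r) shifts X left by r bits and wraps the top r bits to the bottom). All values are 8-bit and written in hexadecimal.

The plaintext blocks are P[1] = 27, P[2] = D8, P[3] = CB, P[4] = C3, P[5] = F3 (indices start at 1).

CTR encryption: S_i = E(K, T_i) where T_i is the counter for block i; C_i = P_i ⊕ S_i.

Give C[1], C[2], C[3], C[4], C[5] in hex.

C[1]: T = 60, S = E(K, T) = 0E; 27 ⊕ 0E = 29.
C[2]: T = 61, S = E(K, T) = 4E; D8 ⊕ 4E = 96.
C[3]: T = 62, S = E(K, T) = 8E; CB ⊕ 8E = 45.
C[4]: T = 63, S = E(K, T) = CE; C3 ⊕ CE = 0D.
C[5]: T = 64, S = E(K, T) = 0F; F3 ⊕ 0F = FC.

C[1] = 29, C[2] = 96, C[3] = 45, C[4] = 0D, C[5] = FC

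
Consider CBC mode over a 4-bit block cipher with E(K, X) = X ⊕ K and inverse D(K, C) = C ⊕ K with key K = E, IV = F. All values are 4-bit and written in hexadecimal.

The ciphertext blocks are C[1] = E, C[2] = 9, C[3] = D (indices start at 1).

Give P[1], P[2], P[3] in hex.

P[1] = F, P[2] = 9, P[3] = A

CBC decryption: P_i = D(K, C_i) ⊕ C_{i−1}, with C_{0} = IV.
P[1]: D(K, E) = 0; 0 ⊕ F = F.
P[2]: D(K, 9) = 7; 7 ⊕ E = 9.
P[3]: D(K, D) = 3; 3 ⊕ 9 = A.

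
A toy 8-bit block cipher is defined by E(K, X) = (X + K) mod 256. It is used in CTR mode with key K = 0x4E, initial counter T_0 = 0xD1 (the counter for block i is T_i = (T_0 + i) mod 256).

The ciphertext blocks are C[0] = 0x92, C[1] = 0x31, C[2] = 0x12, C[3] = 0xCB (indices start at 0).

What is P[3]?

CTR decryption: S_i = E(K, T_i) where T_i is the counter for block i; P_i = C_i ⊕ S_i.
P[3]: T = 0xD4, S = E(K, T) = 0x22; 0xCB ⊕ 0x22 = 0xE9.

P[3] = 0xE9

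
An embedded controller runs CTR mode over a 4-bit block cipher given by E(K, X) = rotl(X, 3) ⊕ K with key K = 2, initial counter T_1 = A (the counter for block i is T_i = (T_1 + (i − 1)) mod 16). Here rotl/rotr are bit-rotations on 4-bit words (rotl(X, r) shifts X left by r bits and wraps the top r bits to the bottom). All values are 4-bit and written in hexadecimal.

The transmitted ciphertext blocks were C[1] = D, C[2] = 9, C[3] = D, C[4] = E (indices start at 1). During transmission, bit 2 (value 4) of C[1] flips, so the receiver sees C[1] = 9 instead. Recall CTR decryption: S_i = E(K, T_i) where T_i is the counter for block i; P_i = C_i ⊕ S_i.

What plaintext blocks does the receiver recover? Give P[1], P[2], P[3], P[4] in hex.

Only C[1] changed, to 9. In CTR, a change in C_i flips the same bit in P_i only; the keystream is unaffected. Decrypting the received ciphertext:
P[1]: T = A, S = E(K, T) = 7; 9 ⊕ 7 = E.
P[2]: T = B, S = E(K, T) = F; 9 ⊕ F = 6.
P[3]: T = C, S = E(K, T) = 4; D ⊕ 4 = 9.
P[4]: T = D, S = E(K, T) = C; E ⊕ C = 2.
Blocks that differ from the original plaintext: P[1].

P[1] = E, P[2] = 6, P[3] = 9, P[4] = 2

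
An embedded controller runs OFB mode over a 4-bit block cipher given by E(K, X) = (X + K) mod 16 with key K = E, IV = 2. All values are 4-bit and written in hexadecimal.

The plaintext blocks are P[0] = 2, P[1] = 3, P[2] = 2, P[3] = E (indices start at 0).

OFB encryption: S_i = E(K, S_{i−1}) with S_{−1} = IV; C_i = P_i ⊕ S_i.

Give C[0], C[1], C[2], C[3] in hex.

C[0]: S = E(K, 2) = 0; 2 ⊕ 0 = 2.
C[1]: S = E(K, 0) = E; 3 ⊕ E = D.
C[2]: S = E(K, E) = C; 2 ⊕ C = E.
C[3]: S = E(K, C) = A; E ⊕ A = 4.

C[0] = 2, C[1] = D, C[2] = E, C[3] = 4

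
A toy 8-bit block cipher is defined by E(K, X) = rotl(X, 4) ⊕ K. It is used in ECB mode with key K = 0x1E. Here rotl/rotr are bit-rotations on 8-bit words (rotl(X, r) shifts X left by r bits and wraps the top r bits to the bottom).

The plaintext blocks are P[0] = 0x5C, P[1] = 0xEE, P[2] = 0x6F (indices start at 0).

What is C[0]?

ECB encryption: C_i = E(K, P_i).
C[0]: E(K, 0x5C) = 0xDB.

C[0] = 0xDB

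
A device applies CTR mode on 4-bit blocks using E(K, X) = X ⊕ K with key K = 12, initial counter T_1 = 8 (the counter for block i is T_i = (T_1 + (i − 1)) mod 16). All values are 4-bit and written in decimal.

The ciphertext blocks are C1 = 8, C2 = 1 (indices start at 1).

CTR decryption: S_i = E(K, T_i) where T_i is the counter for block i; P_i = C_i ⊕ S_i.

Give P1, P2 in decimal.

P1 = 12, P2 = 4

P1: T = 8, S = E(K, T) = 4; 8 ⊕ 4 = 12.
P2: T = 9, S = E(K, T) = 5; 1 ⊕ 5 = 4.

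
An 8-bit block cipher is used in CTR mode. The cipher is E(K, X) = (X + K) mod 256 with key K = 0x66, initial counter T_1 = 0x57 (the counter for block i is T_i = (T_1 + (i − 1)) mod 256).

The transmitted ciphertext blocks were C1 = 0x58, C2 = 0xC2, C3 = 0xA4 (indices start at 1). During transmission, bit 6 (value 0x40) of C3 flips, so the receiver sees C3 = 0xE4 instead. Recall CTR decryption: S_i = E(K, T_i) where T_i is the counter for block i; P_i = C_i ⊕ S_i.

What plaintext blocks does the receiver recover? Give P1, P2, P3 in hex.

Only C3 changed, to 0xE4. In CTR, a change in C_i flips the same bit in P_i only; the keystream is unaffected. Decrypting the received ciphertext:
P1: T = 0x57, S = E(K, T) = 0xBD; 0x58 ⊕ 0xBD = 0xE5.
P2: T = 0x58, S = E(K, T) = 0xBE; 0xC2 ⊕ 0xBE = 0x7C.
P3: T = 0x59, S = E(K, T) = 0xBF; 0xE4 ⊕ 0xBF = 0x5B.
Blocks that differ from the original plaintext: P3.

P1 = 0xE5, P2 = 0x7C, P3 = 0x5B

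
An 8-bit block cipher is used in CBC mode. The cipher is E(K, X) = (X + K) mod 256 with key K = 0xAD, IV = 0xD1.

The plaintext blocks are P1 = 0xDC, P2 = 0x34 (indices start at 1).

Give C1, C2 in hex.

CBC encryption: C_i = E(K, P_i ⊕ C_{i−1}), with C_{0} = IV.
C1: P1 ⊕ 0xD1 = 0x0D; E(K, 0x0D) = 0xBA.
C2: P2 ⊕ 0xBA = 0x8E; E(K, 0x8E) = 0x3B.

C1 = 0xBA, C2 = 0x3B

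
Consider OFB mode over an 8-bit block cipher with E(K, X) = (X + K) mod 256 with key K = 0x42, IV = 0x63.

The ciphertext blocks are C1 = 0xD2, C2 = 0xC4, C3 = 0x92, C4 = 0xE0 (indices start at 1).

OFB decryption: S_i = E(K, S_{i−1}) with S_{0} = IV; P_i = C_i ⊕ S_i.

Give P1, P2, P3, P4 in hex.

P1 = 0x77, P2 = 0x23, P3 = 0xBB, P4 = 0x8B

P1: S = E(K, 0x63) = 0xA5; 0xD2 ⊕ 0xA5 = 0x77.
P2: S = E(K, 0xA5) = 0xE7; 0xC4 ⊕ 0xE7 = 0x23.
P3: S = E(K, 0xE7) = 0x29; 0x92 ⊕ 0x29 = 0xBB.
P4: S = E(K, 0x29) = 0x6B; 0xE0 ⊕ 0x6B = 0x8B.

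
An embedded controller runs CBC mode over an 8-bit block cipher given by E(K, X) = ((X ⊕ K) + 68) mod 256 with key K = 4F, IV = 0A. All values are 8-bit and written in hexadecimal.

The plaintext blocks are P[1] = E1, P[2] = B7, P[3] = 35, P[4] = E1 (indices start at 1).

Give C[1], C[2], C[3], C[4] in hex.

C[1] = 0C, C[2] = 5C, C[3] = 8E, C[4] = 88

CBC encryption: C_i = E(K, P_i ⊕ C_{i−1}), with C_{0} = IV.
C[1]: P[1] ⊕ 0A = EB; E(K, EB) = 0C.
C[2]: P[2] ⊕ 0C = BB; E(K, BB) = 5C.
C[3]: P[3] ⊕ 5C = 69; E(K, 69) = 8E.
C[4]: P[4] ⊕ 8E = 6F; E(K, 6F) = 88.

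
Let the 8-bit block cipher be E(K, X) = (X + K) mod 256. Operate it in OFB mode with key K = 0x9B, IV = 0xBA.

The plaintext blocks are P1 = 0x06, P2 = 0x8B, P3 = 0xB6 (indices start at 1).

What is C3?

C3 = 0x3D

OFB encryption: S_i = E(K, S_{i−1}) with S_{0} = IV; C_i = P_i ⊕ S_i.
C1: S = E(K, 0xBA) = 0x55; 0x06 ⊕ 0x55 = 0x53.
C2: S = E(K, 0x55) = 0xF0; 0x8B ⊕ 0xF0 = 0x7B.
C3: S = E(K, 0xF0) = 0x8B; 0xB6 ⊕ 0x8B = 0x3D.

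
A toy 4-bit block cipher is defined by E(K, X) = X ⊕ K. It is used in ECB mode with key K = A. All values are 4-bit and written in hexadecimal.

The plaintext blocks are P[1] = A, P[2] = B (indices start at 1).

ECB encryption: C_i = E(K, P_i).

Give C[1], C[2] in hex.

C[1] = 0, C[2] = 1

C[1]: E(K, A) = 0.
C[2]: E(K, B) = 1.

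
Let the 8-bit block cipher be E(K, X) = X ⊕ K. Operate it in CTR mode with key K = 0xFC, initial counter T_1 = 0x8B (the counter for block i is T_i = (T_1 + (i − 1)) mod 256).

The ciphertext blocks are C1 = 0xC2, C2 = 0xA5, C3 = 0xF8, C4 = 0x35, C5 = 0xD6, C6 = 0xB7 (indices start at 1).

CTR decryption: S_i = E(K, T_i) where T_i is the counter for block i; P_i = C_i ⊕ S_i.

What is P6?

P6 = 0xDB

P6: T = 0x90, S = E(K, T) = 0x6C; 0xB7 ⊕ 0x6C = 0xDB.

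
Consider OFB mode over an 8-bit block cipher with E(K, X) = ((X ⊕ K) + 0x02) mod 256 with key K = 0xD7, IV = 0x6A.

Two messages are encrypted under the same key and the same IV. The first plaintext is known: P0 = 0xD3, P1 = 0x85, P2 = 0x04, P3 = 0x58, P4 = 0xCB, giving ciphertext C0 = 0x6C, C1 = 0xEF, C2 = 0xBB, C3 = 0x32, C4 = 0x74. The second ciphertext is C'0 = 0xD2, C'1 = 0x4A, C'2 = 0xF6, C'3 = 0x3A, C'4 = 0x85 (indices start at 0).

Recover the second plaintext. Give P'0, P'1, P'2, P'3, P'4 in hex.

In OFB with a reused IV, both messages share the same keystream S_i, so C_i ⊕ C'_i = P_i ⊕ P'_i and thus P'_i = P_i ⊕ C_i ⊕ C'_i.
P'0: 0xD3 ⊕ 0x6C ⊕ 0xD2 = 0x6D.
P'1: 0x85 ⊕ 0xEF ⊕ 0x4A = 0x20.
P'2: 0x04 ⊕ 0xBB ⊕ 0xF6 = 0x49.
P'3: 0x58 ⊕ 0x32 ⊕ 0x3A = 0x50.
P'4: 0xCB ⊕ 0x74 ⊕ 0x85 = 0x3A.

P'0 = 0x6D, P'1 = 0x20, P'2 = 0x49, P'3 = 0x50, P'4 = 0x3A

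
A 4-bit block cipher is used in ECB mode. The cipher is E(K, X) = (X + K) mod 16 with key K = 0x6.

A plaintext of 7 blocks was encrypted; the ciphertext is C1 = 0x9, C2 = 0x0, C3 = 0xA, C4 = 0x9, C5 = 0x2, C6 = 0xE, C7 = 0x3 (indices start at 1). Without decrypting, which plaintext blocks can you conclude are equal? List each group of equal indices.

P1 = P4

ECB encrypts each block independently with the same key, so equal ciphertext blocks imply equal plaintext blocks.
C1 = C4 = 0x9, so P1 = P4.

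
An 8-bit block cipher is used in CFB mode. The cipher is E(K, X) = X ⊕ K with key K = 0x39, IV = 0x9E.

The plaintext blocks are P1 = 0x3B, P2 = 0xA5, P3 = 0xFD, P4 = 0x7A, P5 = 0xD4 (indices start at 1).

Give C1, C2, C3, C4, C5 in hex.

CFB encryption: C_i = P_i ⊕ E(K, C_{i−1}), with C_{0} = IV.
C1: E(K, 0x9E) = 0xA7; 0x3B ⊕ 0xA7 = 0x9C.
C2: E(K, 0x9C) = 0xA5; 0xA5 ⊕ 0xA5 = 0x00.
C3: E(K, 0x00) = 0x39; 0xFD ⊕ 0x39 = 0xC4.
C4: E(K, 0xC4) = 0xFD; 0x7A ⊕ 0xFD = 0x87.
C5: E(K, 0x87) = 0xBE; 0xD4 ⊕ 0xBE = 0x6A.

C1 = 0x9C, C2 = 0x00, C3 = 0xC4, C4 = 0x87, C5 = 0x6A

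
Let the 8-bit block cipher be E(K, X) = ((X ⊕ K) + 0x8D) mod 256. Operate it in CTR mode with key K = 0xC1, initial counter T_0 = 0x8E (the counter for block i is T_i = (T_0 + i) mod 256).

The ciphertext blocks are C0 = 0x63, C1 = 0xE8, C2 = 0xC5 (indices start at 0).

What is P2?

P2 = 0x1B

CTR decryption: S_i = E(K, T_i) where T_i is the counter for block i; P_i = C_i ⊕ S_i.
P2: T = 0x90, S = E(K, T) = 0xDE; 0xC5 ⊕ 0xDE = 0x1B.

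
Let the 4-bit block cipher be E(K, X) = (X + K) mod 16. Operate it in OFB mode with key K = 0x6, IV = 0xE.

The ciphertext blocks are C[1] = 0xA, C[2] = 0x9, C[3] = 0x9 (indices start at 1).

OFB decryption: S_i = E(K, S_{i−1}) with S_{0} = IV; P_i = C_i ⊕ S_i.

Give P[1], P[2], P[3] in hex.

P[1] = 0xE, P[2] = 0x3, P[3] = 0x9

P[1]: S = E(K, 0xE) = 0x4; 0xA ⊕ 0x4 = 0xE.
P[2]: S = E(K, 0x4) = 0xA; 0x9 ⊕ 0xA = 0x3.
P[3]: S = E(K, 0xA) = 0x0; 0x9 ⊕ 0x0 = 0x9.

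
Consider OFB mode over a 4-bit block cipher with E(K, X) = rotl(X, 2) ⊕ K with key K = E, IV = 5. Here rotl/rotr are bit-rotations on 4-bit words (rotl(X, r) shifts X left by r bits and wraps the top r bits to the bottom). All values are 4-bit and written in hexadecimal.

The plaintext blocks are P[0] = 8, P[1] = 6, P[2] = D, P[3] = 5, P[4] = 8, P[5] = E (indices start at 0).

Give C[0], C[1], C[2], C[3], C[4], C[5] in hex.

C[0] = 3, C[1] = 6, C[2] = 3, C[3] = 0, C[4] = 3, C[5] = E

OFB encryption: S_i = E(K, S_{i−1}) with S_{−1} = IV; C_i = P_i ⊕ S_i.
C[0]: S = E(K, 5) = B; 8 ⊕ B = 3.
C[1]: S = E(K, B) = 0; 6 ⊕ 0 = 6.
C[2]: S = E(K, 0) = E; D ⊕ E = 3.
C[3]: S = E(K, E) = 5; 5 ⊕ 5 = 0.
C[4]: S = E(K, 5) = B; 8 ⊕ B = 3.
C[5]: S = E(K, B) = 0; E ⊕ 0 = E.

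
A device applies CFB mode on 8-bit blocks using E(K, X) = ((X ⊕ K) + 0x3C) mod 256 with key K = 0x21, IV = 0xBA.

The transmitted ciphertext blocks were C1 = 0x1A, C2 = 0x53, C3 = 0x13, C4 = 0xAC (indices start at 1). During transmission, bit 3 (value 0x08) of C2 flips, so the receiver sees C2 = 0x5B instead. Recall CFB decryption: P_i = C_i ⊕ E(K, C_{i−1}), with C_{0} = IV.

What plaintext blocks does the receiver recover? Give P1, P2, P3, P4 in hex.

Only C2 changed, to 0x5B. In CFB, a change in C_i flips the same bit in P_i and garbles P_{i+1}. Decrypting the received ciphertext:
P1: E(K, 0xBA) = 0xD7; 0x1A ⊕ 0xD7 = 0xCD.
P2: E(K, 0x1A) = 0x77; 0x5B ⊕ 0x77 = 0x2C.
P3: E(K, 0x5B) = 0xB6; 0x13 ⊕ 0xB6 = 0xA5.
P4: E(K, 0x13) = 0x6E; 0xAC ⊕ 0x6E = 0xC2.
Blocks that differ from the original plaintext: P2, P3.

P1 = 0xCD, P2 = 0x2C, P3 = 0xA5, P4 = 0xC2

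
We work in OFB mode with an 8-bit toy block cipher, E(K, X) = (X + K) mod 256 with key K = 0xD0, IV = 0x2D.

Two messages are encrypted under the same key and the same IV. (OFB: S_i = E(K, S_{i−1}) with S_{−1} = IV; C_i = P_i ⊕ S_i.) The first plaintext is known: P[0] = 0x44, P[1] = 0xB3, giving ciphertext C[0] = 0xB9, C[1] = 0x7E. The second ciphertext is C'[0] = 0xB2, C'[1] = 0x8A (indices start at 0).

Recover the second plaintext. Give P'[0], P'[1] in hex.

P'[0] = 0x4F, P'[1] = 0x47

In OFB with a reused IV, both messages share the same keystream S_i, so C_i ⊕ C'_i = P_i ⊕ P'_i and thus P'_i = P_i ⊕ C_i ⊕ C'_i.
P'[0]: 0x44 ⊕ 0xB9 ⊕ 0xB2 = 0x4F.
P'[1]: 0xB3 ⊕ 0x7E ⊕ 0x8A = 0x47.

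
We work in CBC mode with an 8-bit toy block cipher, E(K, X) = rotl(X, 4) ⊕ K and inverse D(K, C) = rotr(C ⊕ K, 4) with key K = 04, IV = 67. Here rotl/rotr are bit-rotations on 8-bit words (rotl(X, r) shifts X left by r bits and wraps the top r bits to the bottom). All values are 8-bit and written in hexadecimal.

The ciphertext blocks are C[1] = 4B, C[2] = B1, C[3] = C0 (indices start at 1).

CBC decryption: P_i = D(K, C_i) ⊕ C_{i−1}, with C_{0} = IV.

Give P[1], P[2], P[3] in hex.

P[1] = 93, P[2] = 10, P[3] = FD

P[1]: D(K, 4B) = F4; F4 ⊕ 67 = 93.
P[2]: D(K, B1) = 5B; 5B ⊕ 4B = 10.
P[3]: D(K, C0) = 4C; 4C ⊕ B1 = FD.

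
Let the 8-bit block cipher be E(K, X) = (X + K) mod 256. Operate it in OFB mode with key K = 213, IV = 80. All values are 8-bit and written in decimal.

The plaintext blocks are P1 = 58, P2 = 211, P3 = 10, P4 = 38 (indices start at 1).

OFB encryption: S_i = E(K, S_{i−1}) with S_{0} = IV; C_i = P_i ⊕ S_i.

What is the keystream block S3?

C1: S = E(K, 80) = 37; 58 ⊕ 37 = 31.
C2: S = E(K, 37) = 250; 211 ⊕ 250 = 41.
C3: S = E(K, 250) = 207; 10 ⊕ 207 = 197.
So S3 = 207.

207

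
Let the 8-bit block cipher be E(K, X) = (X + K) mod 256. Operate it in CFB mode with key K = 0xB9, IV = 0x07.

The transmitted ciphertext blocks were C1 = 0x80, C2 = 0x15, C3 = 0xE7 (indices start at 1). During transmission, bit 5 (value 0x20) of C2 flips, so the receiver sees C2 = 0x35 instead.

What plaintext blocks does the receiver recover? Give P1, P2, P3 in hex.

CFB decryption: P_i = C_i ⊕ E(K, C_{i−1}), with C_{0} = IV.
Only C2 changed, to 0x35. In CFB, a change in C_i flips the same bit in P_i and garbles P_{i+1}. Decrypting the received ciphertext:
P1: E(K, 0x07) = 0xC0; 0x80 ⊕ 0xC0 = 0x40.
P2: E(K, 0x80) = 0x39; 0x35 ⊕ 0x39 = 0x0C.
P3: E(K, 0x35) = 0xEE; 0xE7 ⊕ 0xEE = 0x09.
Blocks that differ from the original plaintext: P2, P3.

P1 = 0x40, P2 = 0x0C, P3 = 0x09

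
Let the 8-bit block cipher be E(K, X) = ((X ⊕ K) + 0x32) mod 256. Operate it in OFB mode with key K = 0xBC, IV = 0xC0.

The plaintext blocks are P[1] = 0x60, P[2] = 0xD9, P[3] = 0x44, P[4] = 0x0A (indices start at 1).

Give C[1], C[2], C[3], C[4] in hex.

OFB encryption: S_i = E(K, S_{i−1}) with S_{0} = IV; C_i = P_i ⊕ S_i.
C[1]: S = E(K, 0xC0) = 0xAE; 0x60 ⊕ 0xAE = 0xCE.
C[2]: S = E(K, 0xAE) = 0x44; 0xD9 ⊕ 0x44 = 0x9D.
C[3]: S = E(K, 0x44) = 0x2A; 0x44 ⊕ 0x2A = 0x6E.
C[4]: S = E(K, 0x2A) = 0xC8; 0x0A ⊕ 0xC8 = 0xC2.

C[1] = 0xCE, C[2] = 0x9D, C[3] = 0x6E, C[4] = 0xC2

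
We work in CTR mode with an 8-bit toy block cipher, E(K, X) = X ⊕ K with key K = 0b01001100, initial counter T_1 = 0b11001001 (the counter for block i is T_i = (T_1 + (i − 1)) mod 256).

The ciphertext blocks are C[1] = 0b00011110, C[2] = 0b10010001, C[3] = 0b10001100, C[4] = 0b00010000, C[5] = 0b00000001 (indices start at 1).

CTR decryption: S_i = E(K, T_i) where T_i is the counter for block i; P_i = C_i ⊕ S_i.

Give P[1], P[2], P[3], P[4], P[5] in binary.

P[1]: T = 0b11001001, S = E(K, T) = 0b10000101; 0b00011110 ⊕ 0b10000101 = 0b10011011.
P[2]: T = 0b11001010, S = E(K, T) = 0b10000110; 0b10010001 ⊕ 0b10000110 = 0b00010111.
P[3]: T = 0b11001011, S = E(K, T) = 0b10000111; 0b10001100 ⊕ 0b10000111 = 0b00001011.
P[4]: T = 0b11001100, S = E(K, T) = 0b10000000; 0b00010000 ⊕ 0b10000000 = 0b10010000.
P[5]: T = 0b11001101, S = E(K, T) = 0b10000001; 0b00000001 ⊕ 0b10000001 = 0b10000000.

P[1] = 0b10011011, P[2] = 0b00010111, P[3] = 0b00001011, P[4] = 0b10010000, P[5] = 0b10000000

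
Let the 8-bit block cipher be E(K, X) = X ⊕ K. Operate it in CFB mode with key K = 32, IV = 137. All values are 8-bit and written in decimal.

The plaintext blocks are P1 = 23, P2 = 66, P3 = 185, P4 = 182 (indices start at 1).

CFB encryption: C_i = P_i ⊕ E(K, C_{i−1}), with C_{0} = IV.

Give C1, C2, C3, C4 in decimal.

C1: E(K, 137) = 169; 23 ⊕ 169 = 190.
C2: E(K, 190) = 158; 66 ⊕ 158 = 220.
C3: E(K, 220) = 252; 185 ⊕ 252 = 69.
C4: E(K, 69) = 101; 182 ⊕ 101 = 211.

C1 = 190, C2 = 220, C3 = 69, C4 = 211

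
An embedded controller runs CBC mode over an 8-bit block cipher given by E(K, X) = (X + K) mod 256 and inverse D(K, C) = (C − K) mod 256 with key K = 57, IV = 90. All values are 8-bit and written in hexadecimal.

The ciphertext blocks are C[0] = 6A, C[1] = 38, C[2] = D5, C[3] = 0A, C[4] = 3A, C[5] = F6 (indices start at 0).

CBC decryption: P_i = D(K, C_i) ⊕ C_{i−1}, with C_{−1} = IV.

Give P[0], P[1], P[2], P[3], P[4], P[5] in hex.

P[0] = 83, P[1] = 8B, P[2] = 46, P[3] = 66, P[4] = E9, P[5] = A5

P[0]: D(K, 6A) = 13; 13 ⊕ 90 = 83.
P[1]: D(K, 38) = E1; E1 ⊕ 6A = 8B.
P[2]: D(K, D5) = 7E; 7E ⊕ 38 = 46.
P[3]: D(K, 0A) = B3; B3 ⊕ D5 = 66.
P[4]: D(K, 3A) = E3; E3 ⊕ 0A = E9.
P[5]: D(K, F6) = 9F; 9F ⊕ 3A = A5.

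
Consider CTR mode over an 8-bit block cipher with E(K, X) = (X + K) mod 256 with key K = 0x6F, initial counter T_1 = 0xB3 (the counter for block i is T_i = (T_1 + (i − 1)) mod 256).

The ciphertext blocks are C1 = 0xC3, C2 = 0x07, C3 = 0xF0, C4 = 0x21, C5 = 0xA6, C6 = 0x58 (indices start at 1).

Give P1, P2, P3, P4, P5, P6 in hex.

CTR decryption: S_i = E(K, T_i) where T_i is the counter for block i; P_i = C_i ⊕ S_i.
P1: T = 0xB3, S = E(K, T) = 0x22; 0xC3 ⊕ 0x22 = 0xE1.
P2: T = 0xB4, S = E(K, T) = 0x23; 0x07 ⊕ 0x23 = 0x24.
P3: T = 0xB5, S = E(K, T) = 0x24; 0xF0 ⊕ 0x24 = 0xD4.
P4: T = 0xB6, S = E(K, T) = 0x25; 0x21 ⊕ 0x25 = 0x04.
P5: T = 0xB7, S = E(K, T) = 0x26; 0xA6 ⊕ 0x26 = 0x80.
P6: T = 0xB8, S = E(K, T) = 0x27; 0x58 ⊕ 0x27 = 0x7F.

P1 = 0xE1, P2 = 0x24, P3 = 0xD4, P4 = 0x04, P5 = 0x80, P6 = 0x7F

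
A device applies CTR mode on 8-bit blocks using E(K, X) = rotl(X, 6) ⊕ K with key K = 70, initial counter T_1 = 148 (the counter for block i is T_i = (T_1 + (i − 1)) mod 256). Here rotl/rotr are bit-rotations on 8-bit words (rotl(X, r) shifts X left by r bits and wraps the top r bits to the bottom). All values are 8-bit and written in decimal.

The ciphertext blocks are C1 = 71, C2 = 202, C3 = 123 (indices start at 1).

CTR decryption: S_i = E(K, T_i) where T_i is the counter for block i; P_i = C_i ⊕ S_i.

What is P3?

P3: T = 150, S = E(K, T) = 227; 123 ⊕ 227 = 152.

P3 = 152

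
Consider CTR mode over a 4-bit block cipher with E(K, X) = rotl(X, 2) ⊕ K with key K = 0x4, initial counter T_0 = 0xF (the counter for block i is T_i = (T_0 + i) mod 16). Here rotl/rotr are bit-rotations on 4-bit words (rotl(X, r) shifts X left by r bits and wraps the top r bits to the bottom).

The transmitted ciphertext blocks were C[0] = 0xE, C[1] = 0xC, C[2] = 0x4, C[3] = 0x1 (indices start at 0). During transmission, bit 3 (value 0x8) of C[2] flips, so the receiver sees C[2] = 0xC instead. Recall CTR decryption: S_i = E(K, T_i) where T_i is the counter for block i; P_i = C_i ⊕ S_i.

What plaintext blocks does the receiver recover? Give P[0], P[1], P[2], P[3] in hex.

P[0] = 0x5, P[1] = 0x8, P[2] = 0xC, P[3] = 0xD

Only C[2] changed, to 0xC. In CTR, a change in C_i flips the same bit in P_i only; the keystream is unaffected. Decrypting the received ciphertext:
P[0]: T = 0xF, S = E(K, T) = 0xB; 0xE ⊕ 0xB = 0x5.
P[1]: T = 0x0, S = E(K, T) = 0x4; 0xC ⊕ 0x4 = 0x8.
P[2]: T = 0x1, S = E(K, T) = 0x0; 0xC ⊕ 0x0 = 0xC.
P[3]: T = 0x2, S = E(K, T) = 0xC; 0x1 ⊕ 0xC = 0xD.
Blocks that differ from the original plaintext: P[2].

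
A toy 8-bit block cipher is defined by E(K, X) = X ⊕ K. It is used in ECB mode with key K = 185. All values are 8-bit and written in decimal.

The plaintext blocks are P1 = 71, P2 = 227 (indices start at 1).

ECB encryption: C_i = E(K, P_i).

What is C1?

C1: E(K, 71) = 254.

C1 = 254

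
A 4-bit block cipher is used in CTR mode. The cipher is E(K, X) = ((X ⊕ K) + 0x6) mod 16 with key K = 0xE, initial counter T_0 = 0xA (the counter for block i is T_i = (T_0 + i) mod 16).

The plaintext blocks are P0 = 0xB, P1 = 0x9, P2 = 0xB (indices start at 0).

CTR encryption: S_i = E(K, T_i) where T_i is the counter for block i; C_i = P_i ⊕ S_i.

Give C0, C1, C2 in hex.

C0: T = 0xA, S = E(K, T) = 0xA; 0xB ⊕ 0xA = 0x1.
C1: T = 0xB, S = E(K, T) = 0xB; 0x9 ⊕ 0xB = 0x2.
C2: T = 0xC, S = E(K, T) = 0x8; 0xB ⊕ 0x8 = 0x3.

C0 = 0x1, C1 = 0x2, C2 = 0x3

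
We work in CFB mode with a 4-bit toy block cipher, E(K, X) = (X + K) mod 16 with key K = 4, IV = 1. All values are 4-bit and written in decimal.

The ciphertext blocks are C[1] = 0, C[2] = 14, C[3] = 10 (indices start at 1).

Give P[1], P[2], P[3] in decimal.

CFB decryption: P_i = C_i ⊕ E(K, C_{i−1}), with C_{0} = IV.
P[1]: E(K, 1) = 5; 0 ⊕ 5 = 5.
P[2]: E(K, 0) = 4; 14 ⊕ 4 = 10.
P[3]: E(K, 14) = 2; 10 ⊕ 2 = 8.

P[1] = 5, P[2] = 10, P[3] = 8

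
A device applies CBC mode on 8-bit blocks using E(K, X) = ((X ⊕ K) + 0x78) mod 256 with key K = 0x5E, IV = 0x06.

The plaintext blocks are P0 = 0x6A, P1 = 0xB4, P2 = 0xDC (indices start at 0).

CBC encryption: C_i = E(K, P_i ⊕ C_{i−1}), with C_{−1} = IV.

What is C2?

C2 = 0xB2

C0: P0 ⊕ 0x06 = 0x6C; E(K, 0x6C) = 0xAA.
C1: P1 ⊕ 0xAA = 0x1E; E(K, 0x1E) = 0xB8.
C2: P2 ⊕ 0xB8 = 0x64; E(K, 0x64) = 0xB2.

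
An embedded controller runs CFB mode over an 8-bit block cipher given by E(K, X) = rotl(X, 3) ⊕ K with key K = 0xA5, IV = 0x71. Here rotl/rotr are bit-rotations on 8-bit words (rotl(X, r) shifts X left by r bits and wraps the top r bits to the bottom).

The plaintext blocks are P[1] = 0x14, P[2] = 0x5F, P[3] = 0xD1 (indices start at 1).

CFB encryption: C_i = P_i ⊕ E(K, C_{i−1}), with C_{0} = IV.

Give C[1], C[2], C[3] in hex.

C[1] = 0x3A, C[2] = 0x2B, C[3] = 0x2D

C[1]: E(K, 0x71) = 0x2E; 0x14 ⊕ 0x2E = 0x3A.
C[2]: E(K, 0x3A) = 0x74; 0x5F ⊕ 0x74 = 0x2B.
C[3]: E(K, 0x2B) = 0xFC; 0xD1 ⊕ 0xFC = 0x2D.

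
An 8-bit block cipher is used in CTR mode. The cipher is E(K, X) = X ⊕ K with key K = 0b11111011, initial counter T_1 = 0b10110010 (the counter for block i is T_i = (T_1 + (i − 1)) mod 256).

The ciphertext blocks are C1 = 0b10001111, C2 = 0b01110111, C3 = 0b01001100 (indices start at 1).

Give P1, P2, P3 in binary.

P1 = 0b11000110, P2 = 0b00111111, P3 = 0b00000011

CTR decryption: S_i = E(K, T_i) where T_i is the counter for block i; P_i = C_i ⊕ S_i.
P1: T = 0b10110010, S = E(K, T) = 0b01001001; 0b10001111 ⊕ 0b01001001 = 0b11000110.
P2: T = 0b10110011, S = E(K, T) = 0b01001000; 0b01110111 ⊕ 0b01001000 = 0b00111111.
P3: T = 0b10110100, S = E(K, T) = 0b01001111; 0b01001100 ⊕ 0b01001111 = 0b00000011.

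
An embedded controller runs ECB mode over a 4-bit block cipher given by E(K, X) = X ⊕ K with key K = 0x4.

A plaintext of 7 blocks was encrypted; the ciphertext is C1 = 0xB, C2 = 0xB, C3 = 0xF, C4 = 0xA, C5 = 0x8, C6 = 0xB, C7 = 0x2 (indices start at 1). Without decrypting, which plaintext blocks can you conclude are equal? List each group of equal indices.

P1 = P2 = P6

ECB encrypts each block independently with the same key, so equal ciphertext blocks imply equal plaintext blocks.
C1 = C2 = C6 = 0xB, so P1 = P2 = P6.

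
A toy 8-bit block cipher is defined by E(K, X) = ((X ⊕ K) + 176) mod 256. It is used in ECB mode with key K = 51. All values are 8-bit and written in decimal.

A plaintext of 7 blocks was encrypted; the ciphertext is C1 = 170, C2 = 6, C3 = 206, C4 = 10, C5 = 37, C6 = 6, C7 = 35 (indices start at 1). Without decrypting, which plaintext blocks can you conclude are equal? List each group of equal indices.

P2 = P6

ECB encrypts each block independently with the same key, so equal ciphertext blocks imply equal plaintext blocks.
C2 = C6 = 6, so P2 = P6.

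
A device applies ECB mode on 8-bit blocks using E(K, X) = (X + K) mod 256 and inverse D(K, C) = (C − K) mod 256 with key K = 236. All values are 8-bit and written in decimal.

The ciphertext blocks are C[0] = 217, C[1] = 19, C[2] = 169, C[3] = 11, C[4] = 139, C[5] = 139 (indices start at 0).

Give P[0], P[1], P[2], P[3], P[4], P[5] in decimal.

P[0] = 237, P[1] = 39, P[2] = 189, P[3] = 31, P[4] = 159, P[5] = 159

ECB decryption: P_i = D(K, C_i).
P[0]: D(K, 217) = 237.
P[1]: D(K, 19) = 39.
P[2]: D(K, 169) = 189.
P[3]: D(K, 11) = 31.
P[4]: D(K, 139) = 159.
P[5]: D(K, 139) = 159.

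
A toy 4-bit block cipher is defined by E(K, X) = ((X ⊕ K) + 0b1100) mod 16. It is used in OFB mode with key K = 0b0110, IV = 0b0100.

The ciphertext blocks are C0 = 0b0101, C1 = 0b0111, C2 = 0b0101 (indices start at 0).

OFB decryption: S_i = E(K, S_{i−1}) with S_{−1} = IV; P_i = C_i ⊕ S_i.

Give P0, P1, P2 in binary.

P0: S = E(K, 0b0100) = 0b1110; 0b0101 ⊕ 0b1110 = 0b1011.
P1: S = E(K, 0b1110) = 0b0100; 0b0111 ⊕ 0b0100 = 0b0011.
P2: S = E(K, 0b0100) = 0b1110; 0b0101 ⊕ 0b1110 = 0b1011.

P0 = 0b1011, P1 = 0b0011, P2 = 0b1011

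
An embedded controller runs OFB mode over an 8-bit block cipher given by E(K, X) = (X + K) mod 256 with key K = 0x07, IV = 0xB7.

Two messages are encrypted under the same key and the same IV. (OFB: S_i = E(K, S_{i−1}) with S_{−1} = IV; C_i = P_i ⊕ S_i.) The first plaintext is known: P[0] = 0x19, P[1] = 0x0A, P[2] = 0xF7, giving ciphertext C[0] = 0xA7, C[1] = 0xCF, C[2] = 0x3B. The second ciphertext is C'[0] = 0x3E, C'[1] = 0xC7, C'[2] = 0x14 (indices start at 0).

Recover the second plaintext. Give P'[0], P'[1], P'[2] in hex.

In OFB with a reused IV, both messages share the same keystream S_i, so C_i ⊕ C'_i = P_i ⊕ P'_i and thus P'_i = P_i ⊕ C_i ⊕ C'_i.
P'[0]: 0x19 ⊕ 0xA7 ⊕ 0x3E = 0x80.
P'[1]: 0x0A ⊕ 0xCF ⊕ 0xC7 = 0x02.
P'[2]: 0xF7 ⊕ 0x3B ⊕ 0x14 = 0xD8.

P'[0] = 0x80, P'[1] = 0x02, P'[2] = 0xD8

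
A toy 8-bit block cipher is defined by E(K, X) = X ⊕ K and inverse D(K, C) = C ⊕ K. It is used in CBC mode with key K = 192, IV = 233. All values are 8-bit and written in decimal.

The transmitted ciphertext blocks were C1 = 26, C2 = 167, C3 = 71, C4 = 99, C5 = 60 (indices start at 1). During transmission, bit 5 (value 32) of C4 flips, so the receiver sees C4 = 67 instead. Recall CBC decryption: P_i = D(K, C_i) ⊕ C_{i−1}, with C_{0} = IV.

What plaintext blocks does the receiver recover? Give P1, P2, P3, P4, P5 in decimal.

Only C4 changed, to 67. In CBC, a change in C_i garbles P_i and flips the same bit in P_{i+1}. Decrypting the received ciphertext:
P1: D(K, 26) = 218; 218 ⊕ 233 = 51.
P2: D(K, 167) = 103; 103 ⊕ 26 = 125.
P3: D(K, 71) = 135; 135 ⊕ 167 = 32.
P4: D(K, 67) = 131; 131 ⊕ 71 = 196.
P5: D(K, 60) = 252; 252 ⊕ 67 = 191.
Blocks that differ from the original plaintext: P4, P5.

P1 = 51, P2 = 125, P3 = 32, P4 = 196, P5 = 191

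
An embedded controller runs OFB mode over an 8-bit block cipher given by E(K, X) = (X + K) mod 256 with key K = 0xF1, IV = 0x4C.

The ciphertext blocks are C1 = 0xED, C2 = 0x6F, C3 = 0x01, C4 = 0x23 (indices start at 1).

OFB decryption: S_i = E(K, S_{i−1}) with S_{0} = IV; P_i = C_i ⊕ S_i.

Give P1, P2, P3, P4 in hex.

P1: S = E(K, 0x4C) = 0x3D; 0xED ⊕ 0x3D = 0xD0.
P2: S = E(K, 0x3D) = 0x2E; 0x6F ⊕ 0x2E = 0x41.
P3: S = E(K, 0x2E) = 0x1F; 0x01 ⊕ 0x1F = 0x1E.
P4: S = E(K, 0x1F) = 0x10; 0x23 ⊕ 0x10 = 0x33.

P1 = 0xD0, P2 = 0x41, P3 = 0x1E, P4 = 0x33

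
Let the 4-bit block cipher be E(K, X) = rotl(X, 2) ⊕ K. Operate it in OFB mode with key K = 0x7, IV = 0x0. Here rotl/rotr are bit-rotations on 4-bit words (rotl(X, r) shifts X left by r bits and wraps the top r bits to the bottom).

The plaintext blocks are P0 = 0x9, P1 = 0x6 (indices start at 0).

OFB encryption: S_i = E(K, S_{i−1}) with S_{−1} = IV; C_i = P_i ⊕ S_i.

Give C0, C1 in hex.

C0: S = E(K, 0x0) = 0x7; 0x9 ⊕ 0x7 = 0xE.
C1: S = E(K, 0x7) = 0xA; 0x6 ⊕ 0xA = 0xC.

C0 = 0xE, C1 = 0xC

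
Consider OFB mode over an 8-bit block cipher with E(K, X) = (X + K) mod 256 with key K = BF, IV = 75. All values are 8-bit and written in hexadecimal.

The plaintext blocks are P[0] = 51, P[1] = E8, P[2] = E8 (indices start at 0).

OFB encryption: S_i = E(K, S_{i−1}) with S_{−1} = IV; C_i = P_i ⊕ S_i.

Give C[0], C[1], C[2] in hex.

C[0] = 65, C[1] = 1B, C[2] = 5A

C[0]: S = E(K, 75) = 34; 51 ⊕ 34 = 65.
C[1]: S = E(K, 34) = F3; E8 ⊕ F3 = 1B.
C[2]: S = E(K, F3) = B2; E8 ⊕ B2 = 5A.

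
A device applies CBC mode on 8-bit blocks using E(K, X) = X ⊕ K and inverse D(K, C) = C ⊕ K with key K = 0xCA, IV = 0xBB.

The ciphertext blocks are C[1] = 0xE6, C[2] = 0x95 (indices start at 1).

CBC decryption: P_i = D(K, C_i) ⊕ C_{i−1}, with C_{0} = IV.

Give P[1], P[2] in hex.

P[1]: D(K, 0xE6) = 0x2C; 0x2C ⊕ 0xBB = 0x97.
P[2]: D(K, 0x95) = 0x5F; 0x5F ⊕ 0xE6 = 0xB9.

P[1] = 0x97, P[2] = 0xB9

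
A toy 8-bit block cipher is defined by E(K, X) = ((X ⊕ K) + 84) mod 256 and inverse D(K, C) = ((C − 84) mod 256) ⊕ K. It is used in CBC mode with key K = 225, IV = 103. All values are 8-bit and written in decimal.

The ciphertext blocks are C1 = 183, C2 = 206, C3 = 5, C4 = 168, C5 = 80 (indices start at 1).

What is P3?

P3 = 158

CBC decryption: P_i = D(K, C_i) ⊕ C_{i−1}, with C_{0} = IV.
P3: D(K, 5) = 80; 80 ⊕ 206 = 158.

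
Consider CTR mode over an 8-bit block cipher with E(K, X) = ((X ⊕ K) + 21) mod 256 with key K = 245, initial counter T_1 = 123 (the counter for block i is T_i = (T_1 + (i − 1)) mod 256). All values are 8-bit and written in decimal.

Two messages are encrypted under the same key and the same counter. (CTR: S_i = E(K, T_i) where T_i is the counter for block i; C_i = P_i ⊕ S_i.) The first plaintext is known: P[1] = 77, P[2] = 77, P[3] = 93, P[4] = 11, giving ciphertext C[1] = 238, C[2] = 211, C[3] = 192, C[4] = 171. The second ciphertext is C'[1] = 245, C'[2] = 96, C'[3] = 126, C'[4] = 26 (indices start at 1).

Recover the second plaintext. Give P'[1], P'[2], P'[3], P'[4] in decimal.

In CTR with a reused counter, both messages share the same keystream S_i, so C_i ⊕ C'_i = P_i ⊕ P'_i and thus P'_i = P_i ⊕ C_i ⊕ C'_i.
P'[1]: 77 ⊕ 238 ⊕ 245 = 86.
P'[2]: 77 ⊕ 211 ⊕ 96 = 254.
P'[3]: 93 ⊕ 192 ⊕ 126 = 227.
P'[4]: 11 ⊕ 171 ⊕ 26 = 186.

P'[1] = 86, P'[2] = 254, P'[3] = 227, P'[4] = 186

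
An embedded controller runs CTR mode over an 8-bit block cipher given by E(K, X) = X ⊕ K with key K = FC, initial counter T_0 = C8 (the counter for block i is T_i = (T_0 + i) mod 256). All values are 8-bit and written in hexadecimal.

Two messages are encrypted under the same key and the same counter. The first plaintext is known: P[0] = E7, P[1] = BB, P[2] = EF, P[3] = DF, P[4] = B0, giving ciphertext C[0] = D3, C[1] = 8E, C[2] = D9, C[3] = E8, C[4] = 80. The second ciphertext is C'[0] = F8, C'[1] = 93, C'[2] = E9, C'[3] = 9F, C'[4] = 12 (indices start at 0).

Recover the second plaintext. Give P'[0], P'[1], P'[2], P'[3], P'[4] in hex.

P'[0] = CC, P'[1] = A6, P'[2] = DF, P'[3] = A8, P'[4] = 22

In CTR with a reused counter, both messages share the same keystream S_i, so C_i ⊕ C'_i = P_i ⊕ P'_i and thus P'_i = P_i ⊕ C_i ⊕ C'_i.
P'[0]: E7 ⊕ D3 ⊕ F8 = CC.
P'[1]: BB ⊕ 8E ⊕ 93 = A6.
P'[2]: EF ⊕ D9 ⊕ E9 = DF.
P'[3]: DF ⊕ E8 ⊕ 9F = A8.
P'[4]: B0 ⊕ 80 ⊕ 12 = 22.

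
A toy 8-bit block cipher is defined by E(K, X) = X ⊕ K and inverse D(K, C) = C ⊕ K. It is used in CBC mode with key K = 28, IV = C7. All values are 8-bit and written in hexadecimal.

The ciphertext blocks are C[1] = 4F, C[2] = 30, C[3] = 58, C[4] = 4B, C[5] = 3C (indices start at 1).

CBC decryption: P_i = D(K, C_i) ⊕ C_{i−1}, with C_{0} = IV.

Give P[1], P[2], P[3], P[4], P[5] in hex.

P[1]: D(K, 4F) = 67; 67 ⊕ C7 = A0.
P[2]: D(K, 30) = 18; 18 ⊕ 4F = 57.
P[3]: D(K, 58) = 70; 70 ⊕ 30 = 40.
P[4]: D(K, 4B) = 63; 63 ⊕ 58 = 3B.
P[5]: D(K, 3C) = 14; 14 ⊕ 4B = 5F.

P[1] = A0, P[2] = 57, P[3] = 40, P[4] = 3B, P[5] = 5F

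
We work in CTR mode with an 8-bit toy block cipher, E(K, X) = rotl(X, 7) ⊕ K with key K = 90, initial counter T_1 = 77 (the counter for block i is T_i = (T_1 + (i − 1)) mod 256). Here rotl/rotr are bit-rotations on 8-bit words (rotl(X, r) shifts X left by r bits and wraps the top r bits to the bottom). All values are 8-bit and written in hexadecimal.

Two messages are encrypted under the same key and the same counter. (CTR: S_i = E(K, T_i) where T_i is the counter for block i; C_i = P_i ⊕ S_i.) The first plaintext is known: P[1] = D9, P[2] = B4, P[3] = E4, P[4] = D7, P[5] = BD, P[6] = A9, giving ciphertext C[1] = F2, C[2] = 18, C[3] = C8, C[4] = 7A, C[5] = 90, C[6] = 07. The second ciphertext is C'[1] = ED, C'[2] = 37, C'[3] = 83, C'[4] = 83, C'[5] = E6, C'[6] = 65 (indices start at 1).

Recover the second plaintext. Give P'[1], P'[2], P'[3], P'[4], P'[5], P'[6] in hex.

In CTR with a reused counter, both messages share the same keystream S_i, so C_i ⊕ C'_i = P_i ⊕ P'_i and thus P'_i = P_i ⊕ C_i ⊕ C'_i.
P'[1]: D9 ⊕ F2 ⊕ ED = C6.
P'[2]: B4 ⊕ 18 ⊕ 37 = 9B.
P'[3]: E4 ⊕ C8 ⊕ 83 = AF.
P'[4]: D7 ⊕ 7A ⊕ 83 = 2E.
P'[5]: BD ⊕ 90 ⊕ E6 = CB.
P'[6]: A9 ⊕ 07 ⊕ 65 = CB.

P'[1] = C6, P'[2] = 9B, P'[3] = AF, P'[4] = 2E, P'[5] = CB, P'[6] = CB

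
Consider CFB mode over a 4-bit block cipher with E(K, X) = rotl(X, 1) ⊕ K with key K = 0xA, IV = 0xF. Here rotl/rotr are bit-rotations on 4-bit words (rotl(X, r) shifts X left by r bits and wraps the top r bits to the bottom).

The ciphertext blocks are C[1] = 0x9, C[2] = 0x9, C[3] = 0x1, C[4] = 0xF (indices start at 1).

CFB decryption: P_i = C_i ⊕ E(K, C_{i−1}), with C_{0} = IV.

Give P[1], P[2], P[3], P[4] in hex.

P[1] = 0xC, P[2] = 0x0, P[3] = 0x8, P[4] = 0x7

P[1]: E(K, 0xF) = 0x5; 0x9 ⊕ 0x5 = 0xC.
P[2]: E(K, 0x9) = 0x9; 0x9 ⊕ 0x9 = 0x0.
P[3]: E(K, 0x9) = 0x9; 0x1 ⊕ 0x9 = 0x8.
P[4]: E(K, 0x1) = 0x8; 0xF ⊕ 0x8 = 0x7.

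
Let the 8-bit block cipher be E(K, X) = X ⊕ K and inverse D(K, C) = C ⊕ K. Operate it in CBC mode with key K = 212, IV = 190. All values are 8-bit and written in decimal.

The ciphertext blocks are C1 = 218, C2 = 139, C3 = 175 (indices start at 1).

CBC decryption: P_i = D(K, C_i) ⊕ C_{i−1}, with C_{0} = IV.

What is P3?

P3: D(K, 175) = 123; 123 ⊕ 139 = 240.

P3 = 240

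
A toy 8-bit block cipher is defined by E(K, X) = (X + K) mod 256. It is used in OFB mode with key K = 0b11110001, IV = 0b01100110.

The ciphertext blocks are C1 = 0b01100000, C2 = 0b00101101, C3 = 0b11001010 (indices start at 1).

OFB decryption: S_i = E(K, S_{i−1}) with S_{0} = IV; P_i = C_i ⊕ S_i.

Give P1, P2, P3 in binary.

P1: S = E(K, 0b01100110) = 0b01010111; 0b01100000 ⊕ 0b01010111 = 0b00110111.
P2: S = E(K, 0b01010111) = 0b01001000; 0b00101101 ⊕ 0b01001000 = 0b01100101.
P3: S = E(K, 0b01001000) = 0b00111001; 0b11001010 ⊕ 0b00111001 = 0b11110011.

P1 = 0b00110111, P2 = 0b01100101, P3 = 0b11110011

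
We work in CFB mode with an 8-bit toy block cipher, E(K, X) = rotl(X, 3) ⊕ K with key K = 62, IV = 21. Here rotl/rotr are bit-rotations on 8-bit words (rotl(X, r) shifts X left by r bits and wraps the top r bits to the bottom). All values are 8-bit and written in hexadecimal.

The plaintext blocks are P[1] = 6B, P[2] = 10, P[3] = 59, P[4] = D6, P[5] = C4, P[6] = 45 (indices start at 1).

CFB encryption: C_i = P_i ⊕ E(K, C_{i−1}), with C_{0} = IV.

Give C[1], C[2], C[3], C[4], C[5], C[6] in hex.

C[1]: E(K, 21) = 6B; 6B ⊕ 6B = 00.
C[2]: E(K, 00) = 62; 10 ⊕ 62 = 72.
C[3]: E(K, 72) = F1; 59 ⊕ F1 = A8.
C[4]: E(K, A8) = 27; D6 ⊕ 27 = F1.
C[5]: E(K, F1) = ED; C4 ⊕ ED = 29.
C[6]: E(K, 29) = 2B; 45 ⊕ 2B = 6E.

C[1] = 00, C[2] = 72, C[3] = A8, C[4] = F1, C[5] = 29, C[6] = 6E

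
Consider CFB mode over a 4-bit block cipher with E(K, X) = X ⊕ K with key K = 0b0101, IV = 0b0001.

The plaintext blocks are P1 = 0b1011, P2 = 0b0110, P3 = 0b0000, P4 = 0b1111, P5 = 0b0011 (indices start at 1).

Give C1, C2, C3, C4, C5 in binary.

C1 = 0b1111, C2 = 0b1100, C3 = 0b1001, C4 = 0b0011, C5 = 0b0101

CFB encryption: C_i = P_i ⊕ E(K, C_{i−1}), with C_{0} = IV.
C1: E(K, 0b0001) = 0b0100; 0b1011 ⊕ 0b0100 = 0b1111.
C2: E(K, 0b1111) = 0b1010; 0b0110 ⊕ 0b1010 = 0b1100.
C3: E(K, 0b1100) = 0b1001; 0b0000 ⊕ 0b1001 = 0b1001.
C4: E(K, 0b1001) = 0b1100; 0b1111 ⊕ 0b1100 = 0b0011.
C5: E(K, 0b0011) = 0b0110; 0b0011 ⊕ 0b0110 = 0b0101.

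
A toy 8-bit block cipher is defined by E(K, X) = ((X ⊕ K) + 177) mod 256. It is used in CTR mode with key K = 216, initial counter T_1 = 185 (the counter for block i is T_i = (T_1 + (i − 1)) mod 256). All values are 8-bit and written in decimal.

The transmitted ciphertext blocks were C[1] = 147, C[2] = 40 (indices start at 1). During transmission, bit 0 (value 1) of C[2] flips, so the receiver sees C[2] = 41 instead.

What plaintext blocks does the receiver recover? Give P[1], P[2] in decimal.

CTR decryption: S_i = E(K, T_i) where T_i is the counter for block i; P_i = C_i ⊕ S_i.
Only C[2] changed, to 41. In CTR, a change in C_i flips the same bit in P_i only; the keystream is unaffected. Decrypting the received ciphertext:
P[1]: T = 185, S = E(K, T) = 18; 147 ⊕ 18 = 129.
P[2]: T = 186, S = E(K, T) = 19; 41 ⊕ 19 = 58.
Blocks that differ from the original plaintext: P[2].

P[1] = 129, P[2] = 58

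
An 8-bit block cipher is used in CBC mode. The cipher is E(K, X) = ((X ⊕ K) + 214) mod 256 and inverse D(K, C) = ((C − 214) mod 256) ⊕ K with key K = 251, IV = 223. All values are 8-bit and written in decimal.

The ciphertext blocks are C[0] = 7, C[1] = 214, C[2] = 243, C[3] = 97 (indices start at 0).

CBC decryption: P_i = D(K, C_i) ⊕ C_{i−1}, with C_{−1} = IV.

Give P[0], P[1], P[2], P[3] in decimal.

P[0]: D(K, 7) = 202; 202 ⊕ 223 = 21.
P[1]: D(K, 214) = 251; 251 ⊕ 7 = 252.
P[2]: D(K, 243) = 230; 230 ⊕ 214 = 48.
P[3]: D(K, 97) = 112; 112 ⊕ 243 = 131.

P[0] = 21, P[1] = 252, P[2] = 48, P[3] = 131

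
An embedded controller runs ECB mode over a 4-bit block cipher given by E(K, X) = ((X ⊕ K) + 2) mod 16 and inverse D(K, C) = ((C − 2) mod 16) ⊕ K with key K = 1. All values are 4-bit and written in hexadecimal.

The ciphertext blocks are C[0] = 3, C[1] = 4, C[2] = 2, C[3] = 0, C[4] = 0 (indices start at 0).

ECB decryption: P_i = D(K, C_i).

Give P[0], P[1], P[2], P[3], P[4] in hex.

P[0] = 0, P[1] = 3, P[2] = 1, P[3] = F, P[4] = F

P[0]: D(K, 3) = 0.
P[1]: D(K, 4) = 3.
P[2]: D(K, 2) = 1.
P[3]: D(K, 0) = F.
P[4]: D(K, 0) = F.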